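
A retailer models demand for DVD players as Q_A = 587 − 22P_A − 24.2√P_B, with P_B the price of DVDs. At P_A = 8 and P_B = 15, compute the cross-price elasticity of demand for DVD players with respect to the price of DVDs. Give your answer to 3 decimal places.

-0.148

At P_A = 8 and P_B = 15: Q_A = 317.274.
∂Q_A/∂P_B = -24.2/(2√P_B) = -24.2/(2√15) = -3.1242.
ε = (∂Q_A/∂P_B)(P_B/Q_A) = -3.1242 × (15/317.274) ≈ -0.148.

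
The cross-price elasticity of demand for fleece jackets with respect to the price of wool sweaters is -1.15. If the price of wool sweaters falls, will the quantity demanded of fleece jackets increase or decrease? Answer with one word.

ε < 0 and the price of wool sweaters falls, so the quantity of fleece jackets moves in the opposite direction: it increases.

increase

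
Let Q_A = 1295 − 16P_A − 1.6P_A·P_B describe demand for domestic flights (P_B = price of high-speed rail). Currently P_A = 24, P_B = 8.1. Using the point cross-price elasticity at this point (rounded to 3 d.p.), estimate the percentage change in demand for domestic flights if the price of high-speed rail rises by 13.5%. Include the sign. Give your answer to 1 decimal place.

At P_A = 24, P_B = 8.1: Q_A = 599.96.
∂Q_A/∂P_B = -1.6P_A = -38.4000.
ε = (∂Q_A/∂P_B)(P_B/Q_A) = -38.4000 × 8.1/599.96 ≈ -0.518.
%ΔQ_A ≈ ε × %ΔP_B = -0.518 × (13.5%) = -7.0%.

-7.0%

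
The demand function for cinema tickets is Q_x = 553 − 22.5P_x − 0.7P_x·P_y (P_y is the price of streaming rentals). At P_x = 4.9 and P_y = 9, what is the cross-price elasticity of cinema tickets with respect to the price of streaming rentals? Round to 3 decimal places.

At P_x = 4.9 and P_y = 9: Q_x = 411.88.
∂Q_x/∂P_y = -0.7P_x = -0.7(4.9) = -3.4300.
ε = (∂Q_x/∂P_y)(P_y/Q_x) = -3.4300 × (9/411.88) ≈ -0.075.

-0.075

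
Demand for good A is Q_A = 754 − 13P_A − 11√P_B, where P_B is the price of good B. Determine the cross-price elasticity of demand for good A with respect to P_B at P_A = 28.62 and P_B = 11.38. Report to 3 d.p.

At P_A = 28.62 and P_B = 11.38: Q_A = 344.832.
∂Q_A/∂P_B = -11/(2√P_B) = -11/(2√11.38) = -1.6304.
ε = (∂Q_A/∂P_B)(P_B/Q_A) = -1.6304 × (11.38/344.832) ≈ -0.054.

-0.054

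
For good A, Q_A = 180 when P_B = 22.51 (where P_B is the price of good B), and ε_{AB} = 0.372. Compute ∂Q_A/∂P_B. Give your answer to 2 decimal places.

ε = (∂Q_A/∂P_B)·(P_B/Q_A) ⇒ ∂Q_A/∂P_B = ε·Q_A/P_B = 0.372 × 180/22.51 ≈ 2.97.

2.97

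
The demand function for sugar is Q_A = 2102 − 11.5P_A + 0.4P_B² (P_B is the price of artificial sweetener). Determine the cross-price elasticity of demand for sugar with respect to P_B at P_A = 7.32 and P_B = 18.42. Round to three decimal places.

At P_A = 7.32 and P_B = 18.42: Q_A = 2153.539.
∂Q_A/∂P_B = 0.8P_B = 0.8(18.42) = 14.7360.
ε = (∂Q_A/∂P_B)(P_B/Q_A) = 14.7360 × (18.42/2153.539) ≈ 0.126.

0.126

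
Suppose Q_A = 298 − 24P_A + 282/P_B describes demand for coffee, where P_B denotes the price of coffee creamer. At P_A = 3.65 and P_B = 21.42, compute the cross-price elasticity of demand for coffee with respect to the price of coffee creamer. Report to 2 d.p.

At P_A = 3.65 and P_B = 21.42: Q_A = 223.565.
∂Q_A/∂P_B = −282/P_B² = -0.6146.
ε = (∂Q_A/∂P_B)(P_B/Q_A) = -0.6146 × (21.42/223.565) ≈ -0.06.

-0.06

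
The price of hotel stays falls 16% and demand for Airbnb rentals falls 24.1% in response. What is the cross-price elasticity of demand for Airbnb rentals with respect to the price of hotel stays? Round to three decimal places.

ε = (%ΔQ of Airbnb rentals) / (%ΔP of hotel stays) = (-24.1%) / (-16%) ≈ 1.506.

1.506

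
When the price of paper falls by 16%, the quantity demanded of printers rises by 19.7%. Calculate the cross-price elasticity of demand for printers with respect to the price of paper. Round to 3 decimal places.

ε = (%ΔQ of printers) / (%ΔP of paper) = (19.7%) / (-16%) ≈ -1.231.

-1.231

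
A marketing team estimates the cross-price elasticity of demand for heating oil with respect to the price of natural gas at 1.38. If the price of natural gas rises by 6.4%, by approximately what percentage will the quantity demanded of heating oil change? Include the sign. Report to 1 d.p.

8.8%

%ΔQ ≈ ε × %ΔP of natural gas = 1.38 × (6.4%) = 8.8%.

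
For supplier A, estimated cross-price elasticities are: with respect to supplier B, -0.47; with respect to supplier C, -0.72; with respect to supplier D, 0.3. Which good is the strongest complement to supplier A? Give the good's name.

supplier C

Complements have ε < 0. The most negative value is -0.72 (supplier C).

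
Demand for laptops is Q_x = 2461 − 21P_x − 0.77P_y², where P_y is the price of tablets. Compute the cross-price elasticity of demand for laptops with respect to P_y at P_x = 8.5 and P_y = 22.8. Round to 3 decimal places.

At P_x = 8.5 and P_y = 22.8: Q_x = 1882.223.
∂Q_x/∂P_y = -1.54P_y = -1.54(22.8) = -35.1120.
ε = (∂Q_x/∂P_y)(P_y/Q_x) = -35.1120 × (22.8/1882.223) ≈ -0.425.

-0.425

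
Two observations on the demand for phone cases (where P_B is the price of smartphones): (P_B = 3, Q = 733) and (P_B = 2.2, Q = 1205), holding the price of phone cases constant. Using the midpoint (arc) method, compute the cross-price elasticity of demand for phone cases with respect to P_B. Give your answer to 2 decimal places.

-1.58

ΔQ_A = 1205 − 733 = 472; ΔP_B = 2.2 − 3 = -0.8.
Midpoints: Q̄_A = 969.0, P̄_B = 2.60.
ε = (ΔQ_A/Q̄_A)/(ΔP_B/P̄_B) = (472/969.0)/(-0.8/2.60) ≈ -1.58.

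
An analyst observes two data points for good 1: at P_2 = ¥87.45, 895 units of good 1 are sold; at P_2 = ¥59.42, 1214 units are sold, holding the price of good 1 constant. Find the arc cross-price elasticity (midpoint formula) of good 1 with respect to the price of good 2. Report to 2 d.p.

-0.79

ΔQ_1 = 1214 − 895 = 319; ΔP_2 = 59.42 − 87.45 = -28.03.
Midpoints: Q̄_1 = 1054.5, P̄_2 = 73.44.
ε = (ΔQ_1/Q̄_1)/(ΔP_2/P̄_2) = (319/1054.5)/(-28.03/73.44) ≈ -0.79.
ε < 0: good 1 and good 2 are complements.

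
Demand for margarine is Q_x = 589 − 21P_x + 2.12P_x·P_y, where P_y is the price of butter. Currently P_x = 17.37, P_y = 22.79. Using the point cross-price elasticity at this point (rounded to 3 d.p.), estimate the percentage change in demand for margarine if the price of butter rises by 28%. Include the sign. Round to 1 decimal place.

22.1%

At P_x = 17.37, P_y = 22.79: Q_x = 1063.458.
∂Q_x/∂P_y = 2.12P_x = 36.8244.
ε = (∂Q_x/∂P_y)(P_y/Q_x) = 36.8244 × 22.79/1063.458 ≈ 0.789.
%ΔQ_x ≈ ε × %ΔP_y = 0.789 × (28%) = 22.1%.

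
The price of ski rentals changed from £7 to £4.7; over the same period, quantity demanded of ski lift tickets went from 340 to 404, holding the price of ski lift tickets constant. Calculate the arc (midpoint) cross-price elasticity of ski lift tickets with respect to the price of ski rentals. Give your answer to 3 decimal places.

-0.438

ΔQ_A = 404 − 340 = 64; ΔP_B = 4.7 − 7 = -2.3.
Midpoints: Q̄_A = 372.0, P̄_B = 5.85.
ε = (ΔQ_A/Q̄_A)/(ΔP_B/P̄_B) = (64/372.0)/(-2.3/5.85) ≈ -0.438.
ε < 0: ski lift tickets and ski rentals are complements.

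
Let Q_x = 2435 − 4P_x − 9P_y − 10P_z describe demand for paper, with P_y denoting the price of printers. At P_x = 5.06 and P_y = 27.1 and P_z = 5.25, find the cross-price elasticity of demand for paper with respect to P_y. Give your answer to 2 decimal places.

-0.12

At P_x = 5.06 and P_y = 27.1 and P_z = 5.25: Q_x = 2118.36.
∂Q_x/∂P_y = -9.
ε = (∂Q_x/∂P_y)(P_y/Q_x) = -9 × (27.1/2118.36) ≈ -0.12.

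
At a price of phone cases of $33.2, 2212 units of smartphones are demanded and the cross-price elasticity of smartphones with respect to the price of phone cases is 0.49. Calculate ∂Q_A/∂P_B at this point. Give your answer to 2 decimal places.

32.65

ε = (∂Q_A/∂P_B)·(P_B/Q_A) ⇒ ∂Q_A/∂P_B = ε·Q_A/P_B = 0.49 × 2212/33.2 ≈ 32.65.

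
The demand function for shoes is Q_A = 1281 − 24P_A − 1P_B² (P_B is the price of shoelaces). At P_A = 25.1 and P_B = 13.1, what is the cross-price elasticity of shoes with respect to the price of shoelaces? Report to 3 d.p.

-0.677

At P_A = 25.1 and P_B = 13.1: Q_A = 506.99.
∂Q_A/∂P_B = -2P_B = -2(13.1) = -26.2000.
ε = (∂Q_A/∂P_B)(P_B/Q_A) = -26.2000 × (13.1/506.99) ≈ -0.677.
ε < 0: complements.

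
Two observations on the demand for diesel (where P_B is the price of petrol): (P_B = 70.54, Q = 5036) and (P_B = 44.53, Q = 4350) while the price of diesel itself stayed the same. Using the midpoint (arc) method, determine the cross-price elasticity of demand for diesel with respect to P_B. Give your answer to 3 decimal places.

ΔQ_A = 4350 − 5036 = -686; ΔP_B = 44.53 − 70.54 = -26.01.
Midpoints: Q̄_A = 4693.0, P̄_B = 57.54.
ε = (ΔQ_A/Q̄_A)/(ΔP_B/P̄_B) = (-686/4693.0)/(-26.01/57.54) ≈ 0.323.

0.323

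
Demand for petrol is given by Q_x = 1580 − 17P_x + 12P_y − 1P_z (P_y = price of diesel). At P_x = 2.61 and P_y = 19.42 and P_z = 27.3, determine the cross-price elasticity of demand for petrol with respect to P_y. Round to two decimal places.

0.13

At P_x = 2.61 and P_y = 19.42 and P_z = 27.3: Q_x = 1741.37.
∂Q_x/∂P_y = 12.
ε = (∂Q_x/∂P_y)(P_y/Q_x) = 12 × (19.42/1741.37) ≈ 0.13.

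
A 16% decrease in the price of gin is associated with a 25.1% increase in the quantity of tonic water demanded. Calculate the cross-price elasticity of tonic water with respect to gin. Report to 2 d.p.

-1.57

ε = (%ΔQ of tonic water) / (%ΔP of gin) = (25.1%) / (-16%) ≈ -1.57.
Negative cross-price elasticity: complements.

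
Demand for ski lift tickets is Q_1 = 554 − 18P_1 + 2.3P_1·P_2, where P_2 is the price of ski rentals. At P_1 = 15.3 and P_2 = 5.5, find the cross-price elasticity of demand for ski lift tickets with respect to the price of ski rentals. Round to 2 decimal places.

0.41

At P_1 = 15.3 and P_2 = 5.5: Q_1 = 472.145.
∂Q_1/∂P_2 = 2.3P_1 = 2.3(15.3) = 35.1900.
ε = (∂Q_1/∂P_2)(P_2/Q_1) = 35.1900 × (5.5/472.145) ≈ 0.41.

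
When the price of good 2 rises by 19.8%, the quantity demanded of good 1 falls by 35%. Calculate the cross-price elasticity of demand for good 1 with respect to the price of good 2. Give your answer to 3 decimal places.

-1.768

ε = (%ΔQ of good 1) / (%ΔP of good 2) = (-35%) / (19.8%) ≈ -1.768.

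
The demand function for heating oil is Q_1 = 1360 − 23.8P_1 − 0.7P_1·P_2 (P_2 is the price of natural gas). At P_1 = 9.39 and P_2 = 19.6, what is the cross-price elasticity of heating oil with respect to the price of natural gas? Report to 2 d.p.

-0.13

At P_1 = 9.39 and P_2 = 19.6: Q_1 = 1007.687.
∂Q_1/∂P_2 = -0.7P_1 = -0.7(9.39) = -6.5730.
ε = (∂Q_1/∂P_2)(P_2/Q_1) = -6.5730 × (19.6/1007.687) ≈ -0.13.
ε < 0: complements.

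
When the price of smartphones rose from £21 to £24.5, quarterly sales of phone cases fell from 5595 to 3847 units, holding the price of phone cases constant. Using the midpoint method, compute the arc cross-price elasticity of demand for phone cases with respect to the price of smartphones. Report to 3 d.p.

-2.407

ΔQ_A = 3847 − 5595 = -1748; ΔP_B = 24.5 − 21 = 3.5.
Midpoints: Q̄_A = 4721.0, P̄_B = 22.75.
ε = (ΔQ_A/Q̄_A)/(ΔP_B/P̄_B) = (-1748/4721.0)/(3.5/22.75) ≈ -2.407.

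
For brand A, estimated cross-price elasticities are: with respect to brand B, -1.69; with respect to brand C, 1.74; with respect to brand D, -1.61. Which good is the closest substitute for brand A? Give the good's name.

Substitutes have ε > 0. Among the positive values, 1.74 (brand C) is largest.

brand C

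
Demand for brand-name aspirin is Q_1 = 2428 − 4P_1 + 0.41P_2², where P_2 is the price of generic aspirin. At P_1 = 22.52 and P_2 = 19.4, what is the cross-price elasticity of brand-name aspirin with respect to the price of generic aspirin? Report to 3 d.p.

At P_1 = 22.52 and P_2 = 19.4: Q_1 = 2492.228.
∂Q_1/∂P_2 = 0.82P_2 = 0.82(19.4) = 15.9080.
ε = (∂Q_1/∂P_2)(P_2/Q_1) = 15.9080 × (19.4/2492.228) ≈ 0.124.

0.124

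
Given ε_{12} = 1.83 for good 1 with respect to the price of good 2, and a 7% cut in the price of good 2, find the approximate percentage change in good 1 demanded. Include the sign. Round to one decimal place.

%ΔQ ≈ ε × %ΔP of good 2 = 1.83 × (-7%) = -12.8%.

-12.8%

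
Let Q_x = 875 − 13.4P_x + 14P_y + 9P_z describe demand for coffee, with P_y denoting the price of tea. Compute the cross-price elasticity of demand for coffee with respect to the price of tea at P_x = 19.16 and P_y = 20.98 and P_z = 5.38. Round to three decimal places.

0.306

At P_x = 19.16 and P_y = 20.98 and P_z = 5.38: Q_x = 960.396.
∂Q_x/∂P_y = 14.
ε = (∂Q_x/∂P_y)(P_y/Q_x) = 14 × (20.98/960.396) ≈ 0.306.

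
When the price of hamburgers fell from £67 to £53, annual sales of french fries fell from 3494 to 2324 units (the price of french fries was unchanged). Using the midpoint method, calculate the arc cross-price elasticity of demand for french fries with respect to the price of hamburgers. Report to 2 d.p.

1.72

ΔQ_A = 2324 − 3494 = -1170; ΔP_B = 53 − 67 = -14.
Midpoints: Q̄_A = 2909.0, P̄_B = 60.00.
ε = (ΔQ_A/Q̄_A)/(ΔP_B/P̄_B) = (-1170/2909.0)/(-14/60.00) ≈ 1.72.
ε > 0: french fries and hamburgers are substitutes.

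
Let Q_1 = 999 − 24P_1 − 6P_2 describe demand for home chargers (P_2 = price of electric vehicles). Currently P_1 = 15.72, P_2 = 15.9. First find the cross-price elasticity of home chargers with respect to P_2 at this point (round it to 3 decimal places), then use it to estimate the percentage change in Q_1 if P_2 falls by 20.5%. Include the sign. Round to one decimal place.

3.7%

At P_1 = 15.72, P_2 = 15.9: Q_1 = 526.32.
∂Q_1/∂P_2 = -6.
ε = (∂Q_1/∂P_2)(P_2/Q_1) = -6.0000 × 15.9/526.32 ≈ -0.181.
%ΔQ_1 ≈ ε × %ΔP_2 = -0.181 × (-20.5%) = 3.7%.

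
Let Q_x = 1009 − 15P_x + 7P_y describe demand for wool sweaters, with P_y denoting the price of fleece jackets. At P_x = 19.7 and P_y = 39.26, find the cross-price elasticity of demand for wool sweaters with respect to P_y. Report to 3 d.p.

At P_x = 19.7 and P_y = 39.26: Q_x = 988.32.
∂Q_x/∂P_y = 7.
ε = (∂Q_x/∂P_y)(P_y/Q_x) = 7 × (39.26/988.32) ≈ 0.278.

0.278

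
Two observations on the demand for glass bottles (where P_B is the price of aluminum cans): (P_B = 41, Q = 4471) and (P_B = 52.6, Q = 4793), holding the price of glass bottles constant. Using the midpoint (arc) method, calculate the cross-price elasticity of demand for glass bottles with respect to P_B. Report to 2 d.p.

0.28

ΔQ_A = 4793 − 4471 = 322; ΔP_B = 52.6 − 41 = 11.6.
Midpoints: Q̄_A = 4632.0, P̄_B = 46.80.
ε = (ΔQ_A/Q̄_A)/(ΔP_B/P̄_B) = (322/4632.0)/(11.6/46.80) ≈ 0.28.
ε > 0: glass bottles and aluminum cans are substitutes.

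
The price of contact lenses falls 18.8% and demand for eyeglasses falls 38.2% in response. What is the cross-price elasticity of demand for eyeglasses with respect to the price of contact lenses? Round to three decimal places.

2.032

ε = (%ΔQ of eyeglasses) / (%ΔP of contact lenses) = (-38.2%) / (-18.8%) ≈ 2.032.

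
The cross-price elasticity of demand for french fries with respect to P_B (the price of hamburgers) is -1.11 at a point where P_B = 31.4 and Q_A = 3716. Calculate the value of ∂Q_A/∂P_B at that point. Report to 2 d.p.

-131.36

ε = (∂Q_A/∂P_B)·(P_B/Q_A) ⇒ ∂Q_A/∂P_B = ε·Q_A/P_B = -1.11 × 3716/31.4 ≈ -131.36.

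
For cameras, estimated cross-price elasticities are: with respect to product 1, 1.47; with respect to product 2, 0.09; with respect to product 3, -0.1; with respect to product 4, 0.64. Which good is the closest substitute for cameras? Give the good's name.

Substitutes have ε > 0. Among the positive values, 1.47 (product 1) is largest.

product 1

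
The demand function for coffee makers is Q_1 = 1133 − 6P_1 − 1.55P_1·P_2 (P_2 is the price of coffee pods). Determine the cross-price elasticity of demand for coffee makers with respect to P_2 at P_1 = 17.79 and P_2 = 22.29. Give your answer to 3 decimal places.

-1.493

At P_1 = 17.79 and P_2 = 22.29: Q_1 = 411.624.
∂Q_1/∂P_2 = -1.55P_1 = -1.55(17.79) = -27.5745.
ε = (∂Q_1/∂P_2)(P_2/Q_1) = -27.5745 × (22.29/411.624) ≈ -1.493.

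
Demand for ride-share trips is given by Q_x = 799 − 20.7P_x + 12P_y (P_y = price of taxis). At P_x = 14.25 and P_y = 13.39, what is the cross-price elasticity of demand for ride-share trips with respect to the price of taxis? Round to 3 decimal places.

At P_x = 14.25 and P_y = 13.39: Q_x = 664.705.
∂Q_x/∂P_y = 12.
ε = (∂Q_x/∂P_y)(P_y/Q_x) = 12 × (13.39/664.705) ≈ 0.242.

0.242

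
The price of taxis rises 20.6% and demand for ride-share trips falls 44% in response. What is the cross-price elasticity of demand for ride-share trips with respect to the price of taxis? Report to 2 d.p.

-2.14

ε = (%ΔQ of ride-share trips) / (%ΔP of taxis) = (-44%) / (20.6%) ≈ -2.14.
Negative cross-price elasticity: complements.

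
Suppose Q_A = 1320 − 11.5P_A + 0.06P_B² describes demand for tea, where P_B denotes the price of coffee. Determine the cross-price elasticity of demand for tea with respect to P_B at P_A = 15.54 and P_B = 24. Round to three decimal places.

At P_A = 15.54 and P_B = 24: Q_A = 1175.85.
∂Q_A/∂P_B = 0.12P_B = 0.12(24) = 2.8800.
ε = (∂Q_A/∂P_B)(P_B/Q_A) = 2.8800 × (24/1175.85) ≈ 0.059.
ε > 0: substitutes.

0.059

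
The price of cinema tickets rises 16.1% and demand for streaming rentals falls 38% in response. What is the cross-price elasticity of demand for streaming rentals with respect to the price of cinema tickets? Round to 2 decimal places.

-2.36

ε = (%ΔQ of streaming rentals) / (%ΔP of cinema tickets) = (-38%) / (16.1%) ≈ -2.36.
Negative cross-price elasticity: complements.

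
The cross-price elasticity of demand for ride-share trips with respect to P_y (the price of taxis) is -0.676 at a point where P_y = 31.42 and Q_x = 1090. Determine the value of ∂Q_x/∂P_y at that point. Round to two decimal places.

-23.45

ε = (∂Q_x/∂P_y)·(P_y/Q_x) ⇒ ∂Q_x/∂P_y = ε·Q_x/P_y = -0.676 × 1090/31.42 ≈ -23.45.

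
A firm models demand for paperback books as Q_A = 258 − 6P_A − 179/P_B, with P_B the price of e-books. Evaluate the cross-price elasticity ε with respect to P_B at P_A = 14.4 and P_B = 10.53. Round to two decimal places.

At P_A = 14.4 and P_B = 10.53: Q_A = 154.601.
∂Q_A/∂P_B = 179/P_B² = 1.6143.
ε = (∂Q_A/∂P_B)(P_B/Q_A) = 1.6143 × (10.53/154.601) ≈ 0.11.
ε > 0: substitutes.

0.11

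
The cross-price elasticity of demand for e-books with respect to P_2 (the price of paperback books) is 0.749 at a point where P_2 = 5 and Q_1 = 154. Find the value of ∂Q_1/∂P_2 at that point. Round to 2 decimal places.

23.07

ε = (∂Q_1/∂P_2)·(P_2/Q_1) ⇒ ∂Q_1/∂P_2 = ε·Q_1/P_2 = 0.749 × 154/5 ≈ 23.07.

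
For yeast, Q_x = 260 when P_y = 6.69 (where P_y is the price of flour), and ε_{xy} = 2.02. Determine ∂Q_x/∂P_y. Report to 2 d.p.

ε = (∂Q_x/∂P_y)·(P_y/Q_x) ⇒ ∂Q_x/∂P_y = ε·Q_x/P_y = 2.02 × 260/6.69 ≈ 78.51.

78.51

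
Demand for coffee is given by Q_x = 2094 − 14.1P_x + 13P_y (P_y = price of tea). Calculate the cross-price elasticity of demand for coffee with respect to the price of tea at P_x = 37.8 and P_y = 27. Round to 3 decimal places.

At P_x = 37.8 and P_y = 27: Q_x = 1912.02.
∂Q_x/∂P_y = 13.
ε = (∂Q_x/∂P_y)(P_y/Q_x) = 13 × (27/1912.02) ≈ 0.184.
Since ε > 0, coffee and tea are substitutes.

0.184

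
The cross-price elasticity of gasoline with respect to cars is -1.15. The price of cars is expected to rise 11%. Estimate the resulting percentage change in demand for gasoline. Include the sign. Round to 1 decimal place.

%ΔQ ≈ ε × %ΔP of cars = -1.15 × (11%) = -12.7%.

-12.7%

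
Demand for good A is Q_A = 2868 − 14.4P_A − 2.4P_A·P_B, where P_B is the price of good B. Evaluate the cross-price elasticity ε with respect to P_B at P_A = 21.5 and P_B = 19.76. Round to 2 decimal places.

-0.66

At P_A = 21.5 and P_B = 19.76: Q_A = 1538.784.
∂Q_A/∂P_B = -2.4P_A = -2.4(21.5) = -51.6000.
ε = (∂Q_A/∂P_B)(P_B/Q_A) = -51.6000 × (19.76/1538.784) ≈ -0.66.
ε < 0: complements.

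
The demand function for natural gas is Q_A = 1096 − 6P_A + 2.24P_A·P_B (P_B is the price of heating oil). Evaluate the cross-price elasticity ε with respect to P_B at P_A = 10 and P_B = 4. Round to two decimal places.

0.08

At P_A = 10 and P_B = 4: Q_A = 1125.6.
∂Q_A/∂P_B = 2.24P_A = 2.24(10) = 22.4000.
ε = (∂Q_A/∂P_B)(P_B/Q_A) = 22.4000 × (4/1125.6) ≈ 0.08.
ε > 0: substitutes.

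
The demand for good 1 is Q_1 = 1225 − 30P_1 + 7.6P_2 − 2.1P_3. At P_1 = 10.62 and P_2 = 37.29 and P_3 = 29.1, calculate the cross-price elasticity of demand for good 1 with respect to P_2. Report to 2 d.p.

At P_1 = 10.62 and P_2 = 37.29 and P_3 = 29.1: Q_1 = 1128.694.
∂Q_1/∂P_2 = 7.6.
ε = (∂Q_1/∂P_2)(P_2/Q_1) = 7.6 × (37.29/1128.694) ≈ 0.25.
Since ε > 0, good 1 and good 2 are substitutes.

0.25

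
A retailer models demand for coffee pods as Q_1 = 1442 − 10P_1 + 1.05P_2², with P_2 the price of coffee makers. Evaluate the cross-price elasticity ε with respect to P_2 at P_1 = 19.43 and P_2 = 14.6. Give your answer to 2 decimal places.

At P_1 = 19.43 and P_2 = 14.6: Q_1 = 1471.518.
∂Q_1/∂P_2 = 2.1P_2 = 2.1(14.6) = 30.6600.
ε = (∂Q_1/∂P_2)(P_2/Q_1) = 30.6600 × (14.6/1471.518) ≈ 0.30.
ε > 0: substitutes.

0.30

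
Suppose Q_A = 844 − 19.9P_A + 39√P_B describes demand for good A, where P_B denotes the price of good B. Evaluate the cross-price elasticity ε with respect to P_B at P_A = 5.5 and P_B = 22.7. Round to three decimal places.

At P_A = 5.5 and P_B = 22.7: Q_A = 920.364.
∂Q_A/∂P_B = 39/(2√P_B) = 39/(2√22.7) = 4.0928.
ε = (∂Q_A/∂P_B)(P_B/Q_A) = 4.0928 × (22.7/920.364) ≈ 0.101.
ε > 0: substitutes.

0.101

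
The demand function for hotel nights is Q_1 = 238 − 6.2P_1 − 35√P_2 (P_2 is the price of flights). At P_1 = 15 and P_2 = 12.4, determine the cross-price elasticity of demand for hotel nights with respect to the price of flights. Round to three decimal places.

At P_1 = 15 and P_2 = 12.4: Q_1 = 21.752.
∂Q_1/∂P_2 = -35/(2√P_2) = -35/(2√12.4) = -4.9697.
ε = (∂Q_1/∂P_2)(P_2/Q_1) = -4.9697 × (12.4/21.752) ≈ -2.833.
ε < 0: complements.

-2.833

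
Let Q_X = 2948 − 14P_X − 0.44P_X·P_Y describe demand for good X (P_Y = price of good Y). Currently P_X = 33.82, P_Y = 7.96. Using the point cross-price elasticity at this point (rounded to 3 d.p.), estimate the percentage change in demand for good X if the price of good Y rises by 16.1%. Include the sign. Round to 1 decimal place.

-0.8%

At P_X = 33.82, P_Y = 7.96: Q_X = 2356.069.
∂Q_X/∂P_Y = -0.44P_X = -14.8808.
ε = (∂Q_X/∂P_Y)(P_Y/Q_X) = -14.8808 × 7.96/2356.069 ≈ -0.050.
%ΔQ_X ≈ ε × %ΔP_Y = -0.050 × (16.1%) = -0.8%.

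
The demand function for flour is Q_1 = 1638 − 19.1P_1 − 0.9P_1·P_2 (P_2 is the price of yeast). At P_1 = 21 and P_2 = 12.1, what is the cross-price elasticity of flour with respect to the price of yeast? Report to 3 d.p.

At P_1 = 21 and P_2 = 12.1: Q_1 = 1008.21.
∂Q_1/∂P_2 = -0.9P_1 = -0.9(21) = -18.9000.
ε = (∂Q_1/∂P_2)(P_2/Q_1) = -18.9000 × (12.1/1008.21) ≈ -0.227.
ε < 0: complements.

-0.227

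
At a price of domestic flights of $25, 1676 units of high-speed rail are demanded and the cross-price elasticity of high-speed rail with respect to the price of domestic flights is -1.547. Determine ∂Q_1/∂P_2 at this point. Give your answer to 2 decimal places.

-103.71

ε = (∂Q_1/∂P_2)·(P_2/Q_1) ⇒ ∂Q_1/∂P_2 = ε·Q_1/P_2 = -1.547 × 1676/25 ≈ -103.71.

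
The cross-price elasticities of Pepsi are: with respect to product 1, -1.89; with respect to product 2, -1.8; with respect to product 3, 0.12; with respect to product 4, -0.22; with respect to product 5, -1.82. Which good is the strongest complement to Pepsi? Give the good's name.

Complements have ε < 0. The most negative value is -1.89 (product 1).

product 1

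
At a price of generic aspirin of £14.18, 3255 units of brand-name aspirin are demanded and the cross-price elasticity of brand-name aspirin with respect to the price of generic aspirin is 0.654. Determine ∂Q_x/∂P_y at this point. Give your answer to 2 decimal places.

150.12

ε = (∂Q_x/∂P_y)·(P_y/Q_x) ⇒ ∂Q_x/∂P_y = ε·Q_x/P_y = 0.654 × 3255/14.18 ≈ 150.12.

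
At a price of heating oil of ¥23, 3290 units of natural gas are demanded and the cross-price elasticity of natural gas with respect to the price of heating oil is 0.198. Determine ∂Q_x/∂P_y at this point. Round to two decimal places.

28.32

ε = (∂Q_x/∂P_y)·(P_y/Q_x) ⇒ ∂Q_x/∂P_y = ε·Q_x/P_y = 0.198 × 3290/23 ≈ 28.32.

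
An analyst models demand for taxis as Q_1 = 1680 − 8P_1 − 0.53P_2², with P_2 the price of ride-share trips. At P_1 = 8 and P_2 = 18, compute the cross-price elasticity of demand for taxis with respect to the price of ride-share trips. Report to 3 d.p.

-0.238

At P_1 = 8 and P_2 = 18: Q_1 = 1444.28.
∂Q_1/∂P_2 = -1.06P_2 = -1.06(18) = -19.0800.
ε = (∂Q_1/∂P_2)(P_2/Q_1) = -19.0800 × (18/1444.28) ≈ -0.238.
ε < 0: complements.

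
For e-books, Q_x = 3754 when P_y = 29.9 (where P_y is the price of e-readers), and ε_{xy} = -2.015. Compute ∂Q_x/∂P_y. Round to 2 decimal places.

ε = (∂Q_x/∂P_y)·(P_y/Q_x) ⇒ ∂Q_x/∂P_y = ε·Q_x/P_y = -2.015 × 3754/29.9 ≈ -252.99.

-252.99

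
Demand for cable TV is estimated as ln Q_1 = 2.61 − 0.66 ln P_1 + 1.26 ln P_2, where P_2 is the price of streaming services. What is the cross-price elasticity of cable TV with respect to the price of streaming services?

In a log-linear (constant-elasticity) demand function, the coefficient on ln P_2 is the cross-price elasticity.
ε = 1.26. Positive, so cable TV and streaming services are substitutes.

1.26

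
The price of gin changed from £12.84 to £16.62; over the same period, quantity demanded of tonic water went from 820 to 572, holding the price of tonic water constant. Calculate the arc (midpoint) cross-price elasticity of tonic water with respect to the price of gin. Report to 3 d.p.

ΔQ_A = 572 − 820 = -248; ΔP_B = 16.62 − 12.84 = 3.78.
Midpoints: Q̄_A = 696.0, P̄_B = 14.73.
ε = (ΔQ_A/Q̄_A)/(ΔP_B/P̄_B) = (-248/696.0)/(3.78/14.73) ≈ -1.389.
ε < 0: tonic water and gin are complements.

-1.389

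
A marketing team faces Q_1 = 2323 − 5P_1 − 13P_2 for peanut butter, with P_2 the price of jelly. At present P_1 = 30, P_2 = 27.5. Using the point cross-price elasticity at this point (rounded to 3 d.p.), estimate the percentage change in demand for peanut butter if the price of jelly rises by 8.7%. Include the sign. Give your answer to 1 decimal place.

At P_1 = 30, P_2 = 27.5: Q_1 = 1815.5.
∂Q_1/∂P_2 = -13.
ε = (∂Q_1/∂P_2)(P_2/Q_1) = -13.0000 × 27.5/1815.5 ≈ -0.197.
%ΔQ_1 ≈ ε × %ΔP_2 = -0.197 × (8.7%) = -1.7%.

-1.7%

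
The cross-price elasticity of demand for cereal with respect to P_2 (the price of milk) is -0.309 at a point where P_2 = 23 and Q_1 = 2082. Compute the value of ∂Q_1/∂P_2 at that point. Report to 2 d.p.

ε = (∂Q_1/∂P_2)·(P_2/Q_1) ⇒ ∂Q_1/∂P_2 = ε·Q_1/P_2 = -0.309 × 2082/23 ≈ -27.97.

-27.97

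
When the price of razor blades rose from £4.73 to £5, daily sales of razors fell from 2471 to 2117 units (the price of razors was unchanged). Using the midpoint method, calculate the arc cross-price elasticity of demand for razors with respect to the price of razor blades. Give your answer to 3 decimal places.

-2.781

ΔQ_A = 2117 − 2471 = -354; ΔP_B = 5 − 4.73 = 0.27.
Midpoints: Q̄_A = 2294.0, P̄_B = 4.87.
ε = (ΔQ_A/Q̄_A)/(ΔP_B/P̄_B) = (-354/2294.0)/(0.27/4.87) ≈ -2.781.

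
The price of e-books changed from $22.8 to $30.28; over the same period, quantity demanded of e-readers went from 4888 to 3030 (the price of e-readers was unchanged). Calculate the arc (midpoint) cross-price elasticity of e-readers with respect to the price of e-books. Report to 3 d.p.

ΔQ_A = 3030 − 4888 = -1858; ΔP_B = 30.28 − 22.8 = 7.48.
Midpoints: Q̄_A = 3959.0, P̄_B = 26.54.
ε = (ΔQ_A/Q̄_A)/(ΔP_B/P̄_B) = (-1858/3959.0)/(7.48/26.54) ≈ -1.665.
ε < 0: e-readers and e-books are complements.

-1.665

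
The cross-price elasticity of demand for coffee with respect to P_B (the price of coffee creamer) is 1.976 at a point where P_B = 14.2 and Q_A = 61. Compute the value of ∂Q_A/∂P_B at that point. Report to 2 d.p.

ε = (∂Q_A/∂P_B)·(P_B/Q_A) ⇒ ∂Q_A/∂P_B = ε·Q_A/P_B = 1.976 × 61/14.2 ≈ 8.49.

8.49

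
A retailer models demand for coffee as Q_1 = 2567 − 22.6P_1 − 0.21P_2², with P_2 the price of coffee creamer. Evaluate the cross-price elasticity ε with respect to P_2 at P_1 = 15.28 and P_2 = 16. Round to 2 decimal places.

-0.05

At P_1 = 15.28 and P_2 = 16: Q_1 = 2167.912.
∂Q_1/∂P_2 = -0.42P_2 = -0.42(16) = -6.7200.
ε = (∂Q_1/∂P_2)(P_2/Q_1) = -6.7200 × (16/2167.912) ≈ -0.05.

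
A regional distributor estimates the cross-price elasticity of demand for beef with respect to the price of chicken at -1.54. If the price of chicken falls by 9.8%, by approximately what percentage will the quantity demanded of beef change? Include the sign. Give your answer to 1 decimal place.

15.1%

%ΔQ ≈ ε × %ΔP of chicken = -1.54 × (-9.8%) = 15.1%.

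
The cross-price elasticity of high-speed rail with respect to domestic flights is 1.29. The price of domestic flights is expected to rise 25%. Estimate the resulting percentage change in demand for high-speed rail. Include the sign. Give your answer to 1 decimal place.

%ΔQ ≈ ε × %ΔP of domestic flights = 1.29 × (25%) = 32.3%.
Demand for high-speed rail rises by about 32.3%.

32.3%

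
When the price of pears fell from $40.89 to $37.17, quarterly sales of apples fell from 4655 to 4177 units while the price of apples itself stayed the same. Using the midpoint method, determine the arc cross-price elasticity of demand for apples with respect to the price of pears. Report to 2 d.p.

ΔQ_A = 4177 − 4655 = -478; ΔP_B = 37.17 − 40.89 = -3.72.
Midpoints: Q̄_A = 4416.0, P̄_B = 39.03.
ε = (ΔQ_A/Q̄_A)/(ΔP_B/P̄_B) = (-478/4416.0)/(-3.72/39.03) ≈ 1.14.
ε > 0: apples and pears are substitutes.

1.14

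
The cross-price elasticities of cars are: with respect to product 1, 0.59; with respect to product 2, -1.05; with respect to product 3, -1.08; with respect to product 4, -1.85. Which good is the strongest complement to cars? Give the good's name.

Complements have ε < 0. The most negative value is -1.85 (product 4).

product 4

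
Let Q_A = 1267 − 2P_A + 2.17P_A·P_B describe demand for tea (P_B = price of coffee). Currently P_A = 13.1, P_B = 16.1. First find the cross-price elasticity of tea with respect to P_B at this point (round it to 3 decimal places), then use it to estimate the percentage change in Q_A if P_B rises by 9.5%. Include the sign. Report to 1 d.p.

2.6%

At P_A = 13.1, P_B = 16.1: Q_A = 1698.475.
∂Q_A/∂P_B = 2.17P_A = 28.4270.
ε = (∂Q_A/∂P_B)(P_B/Q_A) = 28.4270 × 16.1/1698.475 ≈ 0.269.
%ΔQ_A ≈ ε × %ΔP_B = 0.269 × (9.5%) = 2.6%.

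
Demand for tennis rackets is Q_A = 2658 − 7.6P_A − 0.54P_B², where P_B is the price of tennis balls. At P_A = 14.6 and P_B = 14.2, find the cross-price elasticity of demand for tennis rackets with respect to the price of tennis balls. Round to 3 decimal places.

-0.089

At P_A = 14.6 and P_B = 14.2: Q_A = 2438.154.
∂Q_A/∂P_B = -1.08P_B = -1.08(14.2) = -15.3360.
ε = (∂Q_A/∂P_B)(P_B/Q_A) = -15.3360 × (14.2/2438.154) ≈ -0.089.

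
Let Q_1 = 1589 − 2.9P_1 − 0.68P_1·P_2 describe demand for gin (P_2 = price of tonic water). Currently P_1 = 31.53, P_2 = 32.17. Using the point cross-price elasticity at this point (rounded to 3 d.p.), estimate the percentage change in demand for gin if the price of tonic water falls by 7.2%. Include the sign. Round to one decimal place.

6.1%

At P_1 = 31.53, P_2 = 32.17: Q_1 = 807.825.
∂Q_1/∂P_2 = -0.68P_1 = -21.4404.
ε = (∂Q_1/∂P_2)(P_2/Q_1) = -21.4404 × 32.17/807.825 ≈ -0.854.
%ΔQ_1 ≈ ε × %ΔP_2 = -0.854 × (-7.2%) = 6.1%.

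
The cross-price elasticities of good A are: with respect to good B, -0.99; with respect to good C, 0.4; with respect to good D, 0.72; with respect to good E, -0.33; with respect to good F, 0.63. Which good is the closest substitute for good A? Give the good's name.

good D

Substitutes have ε > 0. Among the positive values, 0.72 (good D) is largest.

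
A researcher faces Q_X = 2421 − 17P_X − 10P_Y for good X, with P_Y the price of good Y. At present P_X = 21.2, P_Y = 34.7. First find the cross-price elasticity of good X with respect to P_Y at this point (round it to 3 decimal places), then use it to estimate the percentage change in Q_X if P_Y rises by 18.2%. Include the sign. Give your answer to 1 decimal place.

-3.7%

At P_X = 21.2, P_Y = 34.7: Q_X = 1713.6.
∂Q_X/∂P_Y = -10.
ε = (∂Q_X/∂P_Y)(P_Y/Q_X) = -10.0000 × 34.7/1713.6 ≈ -0.202.
%ΔQ_X ≈ ε × %ΔP_Y = -0.202 × (18.2%) = -3.7%.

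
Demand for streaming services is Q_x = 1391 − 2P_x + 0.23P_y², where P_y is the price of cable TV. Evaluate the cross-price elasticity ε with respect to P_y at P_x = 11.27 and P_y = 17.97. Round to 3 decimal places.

At P_x = 11.27 and P_y = 17.97: Q_x = 1442.732.
∂Q_x/∂P_y = 0.46P_y = 0.46(17.97) = 8.2662.
ε = (∂Q_x/∂P_y)(P_y/Q_x) = 8.2662 × (17.97/1442.732) ≈ 0.103.
ε > 0: substitutes.

0.103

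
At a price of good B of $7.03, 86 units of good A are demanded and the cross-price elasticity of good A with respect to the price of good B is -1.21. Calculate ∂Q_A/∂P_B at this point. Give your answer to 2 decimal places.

ε = (∂Q_A/∂P_B)·(P_B/Q_A) ⇒ ∂Q_A/∂P_B = ε·Q_A/P_B = -1.21 × 86/7.03 ≈ -14.80.

-14.80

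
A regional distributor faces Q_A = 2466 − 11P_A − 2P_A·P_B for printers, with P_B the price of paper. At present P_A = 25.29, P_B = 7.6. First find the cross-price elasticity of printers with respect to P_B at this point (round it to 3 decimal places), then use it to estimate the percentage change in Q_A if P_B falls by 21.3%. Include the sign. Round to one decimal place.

At P_A = 25.29, P_B = 7.6: Q_A = 1803.402.
∂Q_A/∂P_B = -2P_A = -50.5800.
ε = (∂Q_A/∂P_B)(P_B/Q_A) = -50.5800 × 7.6/1803.402 ≈ -0.213.
%ΔQ_A ≈ ε × %ΔP_B = -0.213 × (-21.3%) = 4.5%.

4.5%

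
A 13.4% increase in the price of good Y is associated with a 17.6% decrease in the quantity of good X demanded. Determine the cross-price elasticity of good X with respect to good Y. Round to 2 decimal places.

ε = (%ΔQ of good X) / (%ΔP of good Y) = (-17.6%) / (13.4%) ≈ -1.31.

-1.31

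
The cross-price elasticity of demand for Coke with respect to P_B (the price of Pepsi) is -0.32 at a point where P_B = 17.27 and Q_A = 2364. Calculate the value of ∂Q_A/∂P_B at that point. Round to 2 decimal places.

ε = (∂Q_A/∂P_B)·(P_B/Q_A) ⇒ ∂Q_A/∂P_B = ε·Q_A/P_B = -0.32 × 2364/17.27 ≈ -43.80.

-43.80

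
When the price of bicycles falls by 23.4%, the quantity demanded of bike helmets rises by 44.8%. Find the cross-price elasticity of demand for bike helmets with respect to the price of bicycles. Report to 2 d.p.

ε = (%ΔQ of bike helmets) / (%ΔP of bicycles) = (44.8%) / (-23.4%) ≈ -1.91.
Negative cross-price elasticity: complements.

-1.91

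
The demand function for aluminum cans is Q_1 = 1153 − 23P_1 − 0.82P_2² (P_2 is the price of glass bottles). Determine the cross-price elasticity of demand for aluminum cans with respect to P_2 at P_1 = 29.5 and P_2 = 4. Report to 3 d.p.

-0.057

At P_1 = 29.5 and P_2 = 4: Q_1 = 461.38.
∂Q_1/∂P_2 = -1.64P_2 = -1.64(4) = -6.5600.
ε = (∂Q_1/∂P_2)(P_2/Q_1) = -6.5600 × (4/461.38) ≈ -0.057.
ε < 0: complements.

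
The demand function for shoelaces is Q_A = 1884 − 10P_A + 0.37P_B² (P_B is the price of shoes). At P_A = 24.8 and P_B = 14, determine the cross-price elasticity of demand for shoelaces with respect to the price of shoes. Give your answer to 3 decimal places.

0.085

At P_A = 24.8 and P_B = 14: Q_A = 1708.52.
∂Q_A/∂P_B = 0.74P_B = 0.74(14) = 10.3600.
ε = (∂Q_A/∂P_B)(P_B/Q_A) = 10.3600 × (14/1708.52) ≈ 0.085.
ε > 0: substitutes.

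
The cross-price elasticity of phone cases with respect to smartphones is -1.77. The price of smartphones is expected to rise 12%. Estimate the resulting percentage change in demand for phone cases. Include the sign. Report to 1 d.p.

-21.2%

%ΔQ ≈ ε × %ΔP of smartphones = -1.77 × (12%) = -21.2%.
Demand for phone cases falls by about 21.2%.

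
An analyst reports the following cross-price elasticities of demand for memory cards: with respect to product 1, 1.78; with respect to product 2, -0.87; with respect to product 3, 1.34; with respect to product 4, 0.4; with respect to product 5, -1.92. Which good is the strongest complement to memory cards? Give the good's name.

product 5

Complements have ε < 0. The most negative value is -1.92 (product 5).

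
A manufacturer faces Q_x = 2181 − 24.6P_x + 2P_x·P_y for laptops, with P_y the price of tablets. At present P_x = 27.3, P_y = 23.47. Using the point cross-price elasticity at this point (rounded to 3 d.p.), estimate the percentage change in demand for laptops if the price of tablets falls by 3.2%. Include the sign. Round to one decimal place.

-1.5%

At P_x = 27.3, P_y = 23.47: Q_x = 2790.882.
∂Q_x/∂P_y = 2P_x = 54.6000.
ε = (∂Q_x/∂P_y)(P_y/Q_x) = 54.6000 × 23.47/2790.882 ≈ 0.459.
%ΔQ_x ≈ ε × %ΔP_y = 0.459 × (-3.2%) = -1.5%.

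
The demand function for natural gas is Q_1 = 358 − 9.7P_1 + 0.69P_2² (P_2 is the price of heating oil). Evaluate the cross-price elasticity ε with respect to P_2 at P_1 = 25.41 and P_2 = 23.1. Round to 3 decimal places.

1.535

At P_1 = 25.41 and P_2 = 23.1: Q_1 = 479.714.
∂Q_1/∂P_2 = 1.38P_2 = 1.38(23.1) = 31.8780.
ε = (∂Q_1/∂P_2)(P_2/Q_1) = 31.8780 × (23.1/479.714) ≈ 1.535.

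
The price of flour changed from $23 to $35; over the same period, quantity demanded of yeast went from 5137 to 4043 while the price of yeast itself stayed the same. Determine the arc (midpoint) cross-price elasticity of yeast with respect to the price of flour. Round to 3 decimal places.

ΔQ_A = 4043 − 5137 = -1094; ΔP_B = 35 − 23 = 12.
Midpoints: Q̄_A = 4590.0, P̄_B = 29.00.
ε = (ΔQ_A/Q̄_A)/(ΔP_B/P̄_B) = (-1094/4590.0)/(12/29.00) ≈ -0.576.
ε < 0: yeast and flour are complements.

-0.576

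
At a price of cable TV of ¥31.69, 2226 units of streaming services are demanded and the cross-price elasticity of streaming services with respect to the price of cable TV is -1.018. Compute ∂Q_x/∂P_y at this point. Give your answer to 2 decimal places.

-71.51

ε = (∂Q_x/∂P_y)·(P_y/Q_x) ⇒ ∂Q_x/∂P_y = ε·Q_x/P_y = -1.018 × 2226/31.69 ≈ -71.51.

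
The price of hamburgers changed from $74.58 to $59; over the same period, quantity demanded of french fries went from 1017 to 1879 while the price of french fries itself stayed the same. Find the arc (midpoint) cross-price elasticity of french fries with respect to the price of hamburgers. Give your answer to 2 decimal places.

-2.55

ΔQ_A = 1879 − 1017 = 862; ΔP_B = 59 − 74.58 = -15.58.
Midpoints: Q̄_A = 1448.0, P̄_B = 66.79.
ε = (ΔQ_A/Q̄_A)/(ΔP_B/P̄_B) = (862/1448.0)/(-15.58/66.79) ≈ -2.55.
ε < 0: french fries and hamburgers are complements.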